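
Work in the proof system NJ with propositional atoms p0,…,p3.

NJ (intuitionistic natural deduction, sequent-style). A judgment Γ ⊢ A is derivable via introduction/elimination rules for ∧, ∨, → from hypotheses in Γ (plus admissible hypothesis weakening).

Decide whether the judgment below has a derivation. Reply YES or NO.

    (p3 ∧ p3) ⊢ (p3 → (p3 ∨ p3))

Derivation trace:
[→I] (p3 ∧ p3) ⊢ (p3 → (p3 ∨ p3))
  [Wk] p3, (p3 ∧ p3) ⊢ (p3 ∨ p3)
    [∨I₂] p3 ⊢ (p3 ∨ p3)
      [Ax] p3 ⊢ p3

Result: YES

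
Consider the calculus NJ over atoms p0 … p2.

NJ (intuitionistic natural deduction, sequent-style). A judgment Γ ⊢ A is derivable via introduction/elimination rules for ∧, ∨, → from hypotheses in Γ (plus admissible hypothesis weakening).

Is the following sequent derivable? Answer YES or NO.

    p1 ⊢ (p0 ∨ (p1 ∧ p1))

Derivation trace:
[∨I₂] p1 ⊢ (p0 ∨ (p1 ∧ p1))
  [∧I] p1 ⊢ (p1 ∧ p1)
    [Ax] p1 ⊢ p1
    [Ax] p1 ⊢ p1

Result: YES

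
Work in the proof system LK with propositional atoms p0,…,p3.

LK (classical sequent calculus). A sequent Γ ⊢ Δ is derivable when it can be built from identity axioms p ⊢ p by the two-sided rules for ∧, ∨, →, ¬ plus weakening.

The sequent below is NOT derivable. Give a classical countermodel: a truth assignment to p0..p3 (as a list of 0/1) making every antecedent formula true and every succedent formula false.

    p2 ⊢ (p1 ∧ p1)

Search for a countermodel by truth-table:
  v=0000: Γ:[p2=F] Δ:[(p1 ∧ p1)=F] refutes=False
  v=0001: Γ:[p2=F] Δ:[(p1 ∧ p1)=F] refutes=False
  v=0010: Γ:[p2=T] Δ:[(p1 ∧ p1)=F] refutes=True  ← countermodel

Result: [0, 0, 1, 0]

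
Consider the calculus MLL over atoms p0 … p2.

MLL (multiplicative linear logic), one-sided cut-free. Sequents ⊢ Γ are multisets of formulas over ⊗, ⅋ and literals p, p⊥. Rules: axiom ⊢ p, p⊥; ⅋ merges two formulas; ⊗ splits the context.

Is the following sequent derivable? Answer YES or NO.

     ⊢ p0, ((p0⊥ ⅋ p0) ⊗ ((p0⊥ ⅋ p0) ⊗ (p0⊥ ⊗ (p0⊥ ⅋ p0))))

Proof tree:
[⊗]  ⊢ p0, ((p0⊥ ⅋ p0) ⊗ ((p0⊥ ⅋ p0) ⊗ (p0⊥ ⊗ (p0⊥ ⅋ p0))))
  [⅋]  ⊢ (p0⊥ ⅋ p0)
    [Ax]  ⊢ p0, p0⊥
  [⊗]  ⊢ p0, ((p0⊥ ⅋ p0) ⊗ (p0⊥ ⊗ (p0⊥ ⅋ p0)))
    [⅋]  ⊢ (p0⊥ ⅋ p0)
      [Ax]  ⊢ p0, p0⊥
    [⊗]  ⊢ p0, (p0⊥ ⊗ (p0⊥ ⅋ p0))
      [Ax]  ⊢ p0, p0⊥
      [⅋]  ⊢ (p0⊥ ⅋ p0)
        [Ax]  ⊢ p0, p0⊥

Result: YES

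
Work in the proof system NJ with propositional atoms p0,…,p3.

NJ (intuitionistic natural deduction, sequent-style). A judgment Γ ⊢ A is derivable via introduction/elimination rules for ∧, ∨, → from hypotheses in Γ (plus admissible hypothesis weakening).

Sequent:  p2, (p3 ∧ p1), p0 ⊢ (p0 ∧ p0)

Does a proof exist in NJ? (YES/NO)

Derivation (root first):
[∧I] p2, (p3 ∧ p1), p0 ⊢ (p0 ∧ p0)
  [Wk] p0, p2 ⊢ p0
    [Ax] p0 ⊢ p0
  [Wk] p0, (p3 ∧ p1) ⊢ p0
    [Ax] p0 ⊢ p0

Result: YES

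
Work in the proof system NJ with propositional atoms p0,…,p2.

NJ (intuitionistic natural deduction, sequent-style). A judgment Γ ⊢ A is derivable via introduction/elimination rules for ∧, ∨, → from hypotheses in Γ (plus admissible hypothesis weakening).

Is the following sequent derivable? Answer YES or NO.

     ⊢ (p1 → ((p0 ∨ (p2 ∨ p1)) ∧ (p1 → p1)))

Derivation (root first):
[→I]  ⊢ (p1 → ((p0 ∨ (p2 ∨ p1)) ∧ (p1 → p1)))
  [∧I] p1 ⊢ ((p0 ∨ (p2 ∨ p1)) ∧ (p1 → p1))
    [∨I₂] p1 ⊢ (p0 ∨ (p2 ∨ p1))
      [∨I₂] p1 ⊢ (p2 ∨ p1)
        [Ax] p1 ⊢ p1
    [→I]  ⊢ (p1 → p1)
      [Ax] p1 ⊢ p1

Result: YES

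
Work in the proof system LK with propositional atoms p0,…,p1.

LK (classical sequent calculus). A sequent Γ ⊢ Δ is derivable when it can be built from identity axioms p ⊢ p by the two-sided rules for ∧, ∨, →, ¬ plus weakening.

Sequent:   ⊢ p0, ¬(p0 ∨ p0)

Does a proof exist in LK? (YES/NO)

Proof tree:
[¬R]  ⊢ p0, ¬(p0 ∨ p0)
  [∨L] (p0 ∨ p0) ⊢ p0
    [Ax] p0 ⊢ p0
    [Ax] p0 ⊢ p0

Result: YES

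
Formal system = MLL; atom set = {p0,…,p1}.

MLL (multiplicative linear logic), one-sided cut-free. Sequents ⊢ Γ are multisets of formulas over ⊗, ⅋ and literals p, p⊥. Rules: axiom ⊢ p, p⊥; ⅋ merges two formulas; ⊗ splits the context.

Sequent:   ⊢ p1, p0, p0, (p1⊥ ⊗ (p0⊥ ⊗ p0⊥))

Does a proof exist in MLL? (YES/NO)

Proof tree:
[⊗]  ⊢ p1, p0, p0, (p1⊥ ⊗ (p0⊥ ⊗ p0⊥))
  [Ax]  ⊢ p1, p1⊥
  [⊗]  ⊢ p0, p0, (p0⊥ ⊗ p0⊥)
    [Ax]  ⊢ p0, p0⊥
    [Ax]  ⊢ p0, p0⊥

Result: YES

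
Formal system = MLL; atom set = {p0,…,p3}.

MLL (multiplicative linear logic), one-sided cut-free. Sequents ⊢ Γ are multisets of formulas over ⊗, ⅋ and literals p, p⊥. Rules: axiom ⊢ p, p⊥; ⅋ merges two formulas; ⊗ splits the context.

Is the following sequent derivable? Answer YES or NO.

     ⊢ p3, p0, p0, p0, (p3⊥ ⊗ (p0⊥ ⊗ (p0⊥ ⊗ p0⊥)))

Proof tree:
[⊗]  ⊢ p3, p0, p0, p0, (p3⊥ ⊗ (p0⊥ ⊗ (p0⊥ ⊗ p0⊥)))
  [Ax]  ⊢ p3, p3⊥
  [⊗]  ⊢ p0, p0, p0, (p0⊥ ⊗ (p0⊥ ⊗ p0⊥))
    [Ax]  ⊢ p0, p0⊥
    [⊗]  ⊢ p0, p0, (p0⊥ ⊗ p0⊥)
      [Ax]  ⊢ p0, p0⊥
      [Ax]  ⊢ p0, p0⊥

Result: YES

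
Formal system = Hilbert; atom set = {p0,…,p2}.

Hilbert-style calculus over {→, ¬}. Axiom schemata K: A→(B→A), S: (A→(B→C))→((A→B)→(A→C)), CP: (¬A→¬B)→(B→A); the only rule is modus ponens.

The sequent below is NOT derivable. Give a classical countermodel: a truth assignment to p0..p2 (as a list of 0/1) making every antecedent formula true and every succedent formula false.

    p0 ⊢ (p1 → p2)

Enumerate valuations to refute Γ ⊢ Δ:
  v=000: Γ:[p0=F] Δ:[(p1 → p2)=T] refutes=False
  v=001: Γ:[p0=F] Δ:[(p1 → p2)=T] refutes=False
  v=010: Γ:[p0=F] Δ:[(p1 → p2)=F] refutes=False
  v=011: Γ:[p0=F] Δ:[(p1 → p2)=T] refutes=False
  v=100: Γ:[p0=T] Δ:[(p1 → p2)=T] refutes=False
  v=101: Γ:[p0=T] Δ:[(p1 → p2)=T] refutes=False
  v=110: Γ:[p0=T] Δ:[(p1 → p2)=F] refutes=True  ← countermodel

Result: [1, 1, 0]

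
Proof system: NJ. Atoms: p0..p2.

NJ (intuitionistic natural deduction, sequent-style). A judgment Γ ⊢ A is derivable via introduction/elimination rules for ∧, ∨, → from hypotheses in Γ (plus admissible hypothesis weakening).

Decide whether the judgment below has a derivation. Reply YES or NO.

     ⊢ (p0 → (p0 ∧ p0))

Derivation (root first):
[→I]  ⊢ (p0 → (p0 ∧ p0))
  [∧I] p0 ⊢ (p0 ∧ p0)
    [Ax] p0 ⊢ p0
    [Ax] p0 ⊢ p0

Result: YES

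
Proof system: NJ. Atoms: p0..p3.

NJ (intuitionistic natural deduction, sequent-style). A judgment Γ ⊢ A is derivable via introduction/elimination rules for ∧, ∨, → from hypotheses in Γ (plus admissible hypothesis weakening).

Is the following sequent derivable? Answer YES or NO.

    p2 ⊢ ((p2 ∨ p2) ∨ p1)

Derivation (root first):
[∨I₁] p2 ⊢ ((p2 ∨ p2) ∨ p1)
  [∨I₂] p2 ⊢ (p2 ∨ p2)
    [Ax] p2 ⊢ p2

Result: YES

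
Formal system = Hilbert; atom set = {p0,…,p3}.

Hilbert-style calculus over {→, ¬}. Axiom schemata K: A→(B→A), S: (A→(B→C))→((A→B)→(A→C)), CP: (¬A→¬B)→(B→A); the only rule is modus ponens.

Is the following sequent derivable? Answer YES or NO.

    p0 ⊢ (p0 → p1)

Enumerate valuations to refute Γ ⊢ Δ:
  v=0000: Γ:[p0=F] Δ:[(p0 → p1)=T] refutes=False
  v=0001: Γ:[p0=F] Δ:[(p0 → p1)=T] refutes=False
  v=0010: Γ:[p0=F] Δ:[(p0 → p1)=T] refutes=False
  v=0011: Γ:[p0=F] Δ:[(p0 → p1)=T] refutes=False
  v=0100: Γ:[p0=F] Δ:[(p0 → p1)=T] refutes=False
  v=0101: Γ:[p0=F] Δ:[(p0 → p1)=T] refutes=False
  v=0110: Γ:[p0=F] Δ:[(p0 → p1)=T] refutes=False
  v=0111: Γ:[p0=F] Δ:[(p0 → p1)=T] refutes=False
  v=1000: Γ:[p0=T] Δ:[(p0 → p1)=F] refutes=True  ← countermodel

Result: NO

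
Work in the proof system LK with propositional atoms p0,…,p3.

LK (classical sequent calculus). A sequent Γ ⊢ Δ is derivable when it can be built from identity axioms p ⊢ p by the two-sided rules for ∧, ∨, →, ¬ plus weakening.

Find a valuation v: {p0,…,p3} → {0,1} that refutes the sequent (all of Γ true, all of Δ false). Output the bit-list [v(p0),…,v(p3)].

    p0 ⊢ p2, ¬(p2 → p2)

Enumerate valuations to refute Γ ⊢ Δ:
  v=0000: Γ:[p0=F] Δ:[p2=F, ¬(p2 → p2)=F] refutes=False
  v=0001: Γ:[p0=F] Δ:[p2=F, ¬(p2 → p2)=F] refutes=False
  v=0010: Γ:[p0=F] Δ:[p2=T, ¬(p2 → p2)=F] refutes=False
  v=0011: Γ:[p0=F] Δ:[p2=T, ¬(p2 → p2)=F] refutes=False
  v=0100: Γ:[p0=F] Δ:[p2=F, ¬(p2 → p2)=F] refutes=False
  v=0101: Γ:[p0=F] Δ:[p2=F, ¬(p2 → p2)=F] refutes=False
  v=0110: Γ:[p0=F] Δ:[p2=T, ¬(p2 → p2)=F] refutes=False
  v=0111: Γ:[p0=F] Δ:[p2=T, ¬(p2 → p2)=F] refutes=False
  v=1000: Γ:[p0=T] Δ:[p2=F, ¬(p2 → p2)=F] refutes=True  ← countermodel

Result: [1, 0, 0, 0]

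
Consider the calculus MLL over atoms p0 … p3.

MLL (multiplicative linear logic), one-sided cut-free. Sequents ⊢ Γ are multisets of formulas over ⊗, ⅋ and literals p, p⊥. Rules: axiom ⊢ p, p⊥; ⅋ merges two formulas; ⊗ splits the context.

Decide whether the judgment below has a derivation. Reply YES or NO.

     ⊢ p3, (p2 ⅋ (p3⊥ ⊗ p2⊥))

Derivation trace:
[⅋]  ⊢ p3, (p2 ⅋ (p3⊥ ⊗ p2⊥))
  [⊗]  ⊢ p3, p2, (p3⊥ ⊗ p2⊥)
    [Ax]  ⊢ p3, p3⊥
    [Ax]  ⊢ p2, p2⊥

Result: YES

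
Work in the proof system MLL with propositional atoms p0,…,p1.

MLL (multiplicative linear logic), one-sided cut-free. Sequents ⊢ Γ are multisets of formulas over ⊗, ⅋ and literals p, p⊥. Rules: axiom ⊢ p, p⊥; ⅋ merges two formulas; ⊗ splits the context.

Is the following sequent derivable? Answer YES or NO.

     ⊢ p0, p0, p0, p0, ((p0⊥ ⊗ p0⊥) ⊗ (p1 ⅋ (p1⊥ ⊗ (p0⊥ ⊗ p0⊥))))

Proof tree:
[⊗]  ⊢ p0, p0, p0, p0, ((p0⊥ ⊗ p0⊥) ⊗ (p1 ⅋ (p1⊥ ⊗ (p0⊥ ⊗ p0⊥))))
  [⊗]  ⊢ p0, p0, (p0⊥ ⊗ p0⊥)
    [Ax]  ⊢ p0, p0⊥
    [Ax]  ⊢ p0, p0⊥
  [⅋]  ⊢ p0, p0, (p1 ⅋ (p1⊥ ⊗ (p0⊥ ⊗ p0⊥)))
    [⊗]  ⊢ p1, p0, p0, (p1⊥ ⊗ (p0⊥ ⊗ p0⊥))
      [Ax]  ⊢ p1, p1⊥
      [⊗]  ⊢ p0, p0, (p0⊥ ⊗ p0⊥)
        [Ax]  ⊢ p0, p0⊥
        [Ax]  ⊢ p0, p0⊥

Result: YES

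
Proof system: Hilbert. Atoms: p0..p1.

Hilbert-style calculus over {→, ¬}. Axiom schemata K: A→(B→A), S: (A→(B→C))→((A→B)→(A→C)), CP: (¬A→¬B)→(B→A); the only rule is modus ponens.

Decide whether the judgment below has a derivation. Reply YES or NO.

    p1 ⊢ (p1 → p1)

Derivation (root first):
[MP] p1 ⊢ (p1 → p1)
  [K]  ⊢ (p1 → (p1 → p1))
  [MP] p1 ⊢ p1
    [MP] p1 ⊢ (p1 → p1)
      [K]  ⊢ (p1 → (p1 → p1))
      [Hyp] p1 ⊢ p1
    [Hyp] p1 ⊢ p1

Result: YES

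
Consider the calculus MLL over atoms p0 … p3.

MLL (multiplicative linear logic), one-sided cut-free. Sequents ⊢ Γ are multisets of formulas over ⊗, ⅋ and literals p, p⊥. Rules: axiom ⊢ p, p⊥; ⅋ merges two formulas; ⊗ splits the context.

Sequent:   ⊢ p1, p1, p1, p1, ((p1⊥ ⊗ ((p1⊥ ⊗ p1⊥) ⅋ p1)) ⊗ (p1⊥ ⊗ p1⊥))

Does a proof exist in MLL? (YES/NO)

Proof tree:
[⊗]  ⊢ p1, p1, p1, p1, ((p1⊥ ⊗ ((p1⊥ ⊗ p1⊥) ⅋ p1)) ⊗ (p1⊥ ⊗ p1⊥))
  [⊗]  ⊢ p1, p1, (p1⊥ ⊗ ((p1⊥ ⊗ p1⊥) ⅋ p1))
    [Ax]  ⊢ p1, p1⊥
    [⅋]  ⊢ p1, ((p1⊥ ⊗ p1⊥) ⅋ p1)
      [⊗]  ⊢ p1, p1, (p1⊥ ⊗ p1⊥)
        [Ax]  ⊢ p1, p1⊥
        [Ax]  ⊢ p1, p1⊥
  [⊗]  ⊢ p1, p1, (p1⊥ ⊗ p1⊥)
    [Ax]  ⊢ p1, p1⊥
    [Ax]  ⊢ p1, p1⊥

Result: YES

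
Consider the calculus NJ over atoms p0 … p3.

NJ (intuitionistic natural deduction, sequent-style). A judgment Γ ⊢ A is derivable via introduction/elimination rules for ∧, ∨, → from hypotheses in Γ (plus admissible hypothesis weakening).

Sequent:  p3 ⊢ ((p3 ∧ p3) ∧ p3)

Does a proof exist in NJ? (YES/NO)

Derivation (root first):
[∧I] p3 ⊢ ((p3 ∧ p3) ∧ p3)
  [∧I] p3 ⊢ (p3 ∧ p3)
    [Ax] p3 ⊢ p3
    [Ax] p3 ⊢ p3
  [Ax] p3 ⊢ p3

Result: YES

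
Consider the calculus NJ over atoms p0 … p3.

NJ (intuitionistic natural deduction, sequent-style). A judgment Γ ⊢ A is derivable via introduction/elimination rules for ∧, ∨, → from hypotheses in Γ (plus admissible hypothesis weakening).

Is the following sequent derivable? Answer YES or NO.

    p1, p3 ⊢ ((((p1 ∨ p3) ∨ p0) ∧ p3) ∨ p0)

Derivation trace:
[∨I₁] p1, p3 ⊢ ((((p1 ∨ p3) ∨ p0) ∧ p3) ∨ p0)
  [∧I] p1, p3 ⊢ (((p1 ∨ p3) ∨ p0) ∧ p3)
    [∨I₁] p1 ⊢ ((p1 ∨ p3) ∨ p0)
      [∨I₁] p1 ⊢ (p1 ∨ p3)
        [Ax] p1 ⊢ p1
    [Ax] p3 ⊢ p3

Result: YES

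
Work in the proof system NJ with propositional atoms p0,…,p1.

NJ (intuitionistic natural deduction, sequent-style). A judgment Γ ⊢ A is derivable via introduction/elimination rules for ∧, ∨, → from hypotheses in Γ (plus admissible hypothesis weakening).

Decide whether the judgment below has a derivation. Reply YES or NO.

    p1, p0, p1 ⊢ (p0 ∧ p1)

Derivation trace:
[Wk] p1, p0, p1 ⊢ (p0 ∧ p1)
  [∧I] p1, p0 ⊢ (p0 ∧ p1)
    [Ax] p0 ⊢ p0
    [Ax] p1 ⊢ p1

Result: YES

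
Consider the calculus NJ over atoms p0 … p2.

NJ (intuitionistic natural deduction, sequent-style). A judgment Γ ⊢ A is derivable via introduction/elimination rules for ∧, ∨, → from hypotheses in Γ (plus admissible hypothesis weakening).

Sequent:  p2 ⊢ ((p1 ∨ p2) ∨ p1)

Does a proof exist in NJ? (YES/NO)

Derivation (root first):
[∨I₁] p2 ⊢ ((p1 ∨ p2) ∨ p1)
  [∨I₂] p2 ⊢ (p1 ∨ p2)
    [Ax] p2 ⊢ p2

Result: YES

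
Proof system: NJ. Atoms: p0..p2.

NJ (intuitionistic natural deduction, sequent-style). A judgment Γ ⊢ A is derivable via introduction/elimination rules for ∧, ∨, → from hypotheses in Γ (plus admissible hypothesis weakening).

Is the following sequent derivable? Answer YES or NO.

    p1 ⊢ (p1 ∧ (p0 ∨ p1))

Derivation (root first):
[∧I] p1 ⊢ (p1 ∧ (p0 ∨ p1))
  [Ax] p1 ⊢ p1
  [Wk] p1, p1 ⊢ (p0 ∨ p1)
    [∨I₂] p1 ⊢ (p0 ∨ p1)
      [Ax] p1 ⊢ p1

Result: YES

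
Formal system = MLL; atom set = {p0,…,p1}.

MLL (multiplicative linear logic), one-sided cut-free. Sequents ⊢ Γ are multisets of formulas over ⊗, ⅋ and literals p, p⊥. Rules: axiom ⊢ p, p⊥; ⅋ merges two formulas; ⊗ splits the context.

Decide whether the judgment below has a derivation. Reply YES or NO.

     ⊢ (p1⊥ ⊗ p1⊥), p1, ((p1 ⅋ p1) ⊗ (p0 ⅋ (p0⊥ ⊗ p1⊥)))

Derivation trace:
[⊗]  ⊢ (p1⊥ ⊗ p1⊥), p1, ((p1 ⅋ p1) ⊗ (p0 ⅋ (p0⊥ ⊗ p1⊥)))
  [⅋]  ⊢ (p1⊥ ⊗ p1⊥), (p1 ⅋ p1)
    [⊗]  ⊢ p1, p1, (p1⊥ ⊗ p1⊥)
      [Ax]  ⊢ p1, p1⊥
      [Ax]  ⊢ p1, p1⊥
  [⅋]  ⊢ p1, (p0 ⅋ (p0⊥ ⊗ p1⊥))
    [⊗]  ⊢ p0, p1, (p0⊥ ⊗ p1⊥)
      [Ax]  ⊢ p0, p0⊥
      [Ax]  ⊢ p1, p1⊥

Result: YES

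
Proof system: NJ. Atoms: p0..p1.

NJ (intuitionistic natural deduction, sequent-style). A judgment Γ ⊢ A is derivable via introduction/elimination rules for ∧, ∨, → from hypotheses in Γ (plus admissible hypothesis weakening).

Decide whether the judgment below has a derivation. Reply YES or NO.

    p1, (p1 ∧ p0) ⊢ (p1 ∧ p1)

Derivation (root first):
[∧I] p1, (p1 ∧ p0) ⊢ (p1 ∧ p1)
  [Wk] p1, p1 ⊢ p1
    [Ax] p1 ⊢ p1
  [Wk] p1, (p1 ∧ p0) ⊢ p1
    [Ax] p1 ⊢ p1

Result: YES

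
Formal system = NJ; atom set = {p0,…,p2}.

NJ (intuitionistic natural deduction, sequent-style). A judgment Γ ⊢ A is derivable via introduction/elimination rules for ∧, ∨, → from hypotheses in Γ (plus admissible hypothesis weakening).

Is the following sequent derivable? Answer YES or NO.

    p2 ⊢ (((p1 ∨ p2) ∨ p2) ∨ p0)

Derivation trace:
[∨I₁] p2 ⊢ (((p1 ∨ p2) ∨ p2) ∨ p0)
  [∨I₁] p2 ⊢ ((p1 ∨ p2) ∨ p2)
    [∨I₂] p2 ⊢ (p1 ∨ p2)
      [Ax] p2 ⊢ p2

Result: YES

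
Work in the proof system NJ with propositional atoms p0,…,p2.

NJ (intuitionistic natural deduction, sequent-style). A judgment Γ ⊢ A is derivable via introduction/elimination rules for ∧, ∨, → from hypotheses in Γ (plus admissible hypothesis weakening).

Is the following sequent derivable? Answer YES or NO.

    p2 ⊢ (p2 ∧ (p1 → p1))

Derivation trace:
[∧I] p2 ⊢ (p2 ∧ (p1 → p1))
  [Ax] p2 ⊢ p2
  [→I]  ⊢ (p1 → p1)
    [Ax] p1 ⊢ p1

Result: YES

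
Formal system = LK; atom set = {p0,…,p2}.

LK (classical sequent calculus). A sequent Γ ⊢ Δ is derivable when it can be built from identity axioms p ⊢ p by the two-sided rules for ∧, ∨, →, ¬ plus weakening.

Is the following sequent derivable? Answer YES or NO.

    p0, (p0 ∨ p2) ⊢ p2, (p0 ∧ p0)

Derivation trace:
[∧R] p0, (p0 ∨ p2) ⊢ p2, (p0 ∧ p0)
  [∨L] (p0 ∨ p2) ⊢ p2, p0
    [Ax] p0 ⊢ p0
    [Ax] p2 ⊢ p2
  [Ax] p0 ⊢ p0

Result: YES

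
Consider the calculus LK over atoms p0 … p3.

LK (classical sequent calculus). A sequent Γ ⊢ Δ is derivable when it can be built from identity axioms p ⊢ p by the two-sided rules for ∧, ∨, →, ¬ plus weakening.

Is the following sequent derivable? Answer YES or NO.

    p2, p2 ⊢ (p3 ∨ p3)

Enumerate valuations to refute Γ ⊢ Δ:
  v=0000: Γ:[p2=F, p2=F] Δ:[(p3 ∨ p3)=F] refutes=False
  v=0001: Γ:[p2=F, p2=F] Δ:[(p3 ∨ p3)=T] refutes=False
  v=0010: Γ:[p2=T, p2=T] Δ:[(p3 ∨ p3)=F] refutes=True  ← countermodel

Result: NO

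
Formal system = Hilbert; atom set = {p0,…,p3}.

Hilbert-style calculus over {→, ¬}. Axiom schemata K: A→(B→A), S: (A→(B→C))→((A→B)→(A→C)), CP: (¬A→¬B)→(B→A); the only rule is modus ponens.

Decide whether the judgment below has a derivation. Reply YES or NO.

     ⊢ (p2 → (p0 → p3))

Enumerate valuations to refute Γ ⊢ Δ:
  v=0000: Γ:[] Δ:[(p2 → (p0 → p3))=T] refutes=False
  v=0001: Γ:[] Δ:[(p2 → (p0 → p3))=T] refutes=False
  v=0010: Γ:[] Δ:[(p2 → (p0 → p3))=T] refutes=False
  v=0011: Γ:[] Δ:[(p2 → (p0 → p3))=T] refutes=False
  v=0100: Γ:[] Δ:[(p2 → (p0 → p3))=T] refutes=False
  v=0101: Γ:[] Δ:[(p2 → (p0 → p3))=T] refutes=False
  v=0110: Γ:[] Δ:[(p2 → (p0 → p3))=T] refutes=False
  v=0111: Γ:[] Δ:[(p2 → (p0 → p3))=T] refutes=False
  v=1000: Γ:[] Δ:[(p2 → (p0 → p3))=T] refutes=False
  v=1001: Γ:[] Δ:[(p2 → (p0 → p3))=T] refutes=False
  v=1010: Γ:[] Δ:[(p2 → (p0 → p3))=F] refutes=True  ← countermodel

Result: NO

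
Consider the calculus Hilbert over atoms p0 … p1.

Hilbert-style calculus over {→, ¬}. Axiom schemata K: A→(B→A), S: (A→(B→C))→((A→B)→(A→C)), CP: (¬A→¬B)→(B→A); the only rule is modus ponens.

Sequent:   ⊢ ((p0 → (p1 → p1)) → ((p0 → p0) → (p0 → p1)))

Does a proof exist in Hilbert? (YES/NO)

Truth-table refutation:
  v=00: Γ:[] Δ:[((p0 → (p1 → p1)) → ((p0 → p0) → (p0 → p1)))=T] refutes=False
  v=01: Γ:[] Δ:[((p0 → (p1 → p1)) → ((p0 → p0) → (p0 → p1)))=T] refutes=False
  v=10: Γ:[] Δ:[((p0 → (p1 → p1)) → ((p0 → p0) → (p0 → p1)))=F] refutes=True  ← countermodel

Result: NO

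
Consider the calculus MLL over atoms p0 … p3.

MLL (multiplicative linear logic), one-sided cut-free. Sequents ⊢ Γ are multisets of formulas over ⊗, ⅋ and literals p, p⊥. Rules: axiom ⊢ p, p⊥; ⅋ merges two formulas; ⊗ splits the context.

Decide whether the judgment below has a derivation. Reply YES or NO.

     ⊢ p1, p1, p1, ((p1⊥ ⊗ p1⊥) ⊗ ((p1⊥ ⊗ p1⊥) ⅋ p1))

Derivation (root first):
[⊗]  ⊢ p1, p1, p1, ((p1⊥ ⊗ p1⊥) ⊗ ((p1⊥ ⊗ p1⊥) ⅋ p1))
  [⊗]  ⊢ p1, p1, (p1⊥ ⊗ p1⊥)
    [Ax]  ⊢ p1, p1⊥
    [Ax]  ⊢ p1, p1⊥
  [⅋]  ⊢ p1, ((p1⊥ ⊗ p1⊥) ⅋ p1)
    [⊗]  ⊢ p1, p1, (p1⊥ ⊗ p1⊥)
      [Ax]  ⊢ p1, p1⊥
      [Ax]  ⊢ p1, p1⊥

Result: YES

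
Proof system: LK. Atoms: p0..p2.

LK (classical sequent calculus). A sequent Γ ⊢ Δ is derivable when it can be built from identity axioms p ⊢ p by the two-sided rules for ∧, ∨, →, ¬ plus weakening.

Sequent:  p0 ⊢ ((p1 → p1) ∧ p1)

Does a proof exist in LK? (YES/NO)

Search for a countermodel by truth-table:
  v=000: Γ:[p0=F] Δ:[((p1 → p1) ∧ p1)=F] refutes=False
  v=001: Γ:[p0=F] Δ:[((p1 → p1) ∧ p1)=F] refutes=False
  v=010: Γ:[p0=F] Δ:[((p1 → p1) ∧ p1)=T] refutes=False
  v=011: Γ:[p0=F] Δ:[((p1 → p1) ∧ p1)=T] refutes=False
  v=100: Γ:[p0=T] Δ:[((p1 → p1) ∧ p1)=F] refutes=True  ← countermodel

Result: NO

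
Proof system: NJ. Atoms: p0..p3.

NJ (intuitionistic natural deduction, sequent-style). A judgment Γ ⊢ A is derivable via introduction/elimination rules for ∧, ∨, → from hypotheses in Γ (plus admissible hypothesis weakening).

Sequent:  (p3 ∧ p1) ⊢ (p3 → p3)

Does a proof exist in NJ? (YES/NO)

Derivation trace:
[→I] (p3 ∧ p1) ⊢ (p3 → p3)
  [Wk] p3, (p3 ∧ p1) ⊢ p3
    [Ax] p3 ⊢ p3

Result: YES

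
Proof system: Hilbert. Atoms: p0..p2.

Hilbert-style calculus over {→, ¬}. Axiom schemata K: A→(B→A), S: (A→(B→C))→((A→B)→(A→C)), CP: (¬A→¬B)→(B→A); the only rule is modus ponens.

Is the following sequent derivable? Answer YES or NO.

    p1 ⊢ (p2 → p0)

Truth-table refutation:
  v=000: Γ:[p1=F] Δ:[(p2 → p0)=T] refutes=False
  v=001: Γ:[p1=F] Δ:[(p2 → p0)=F] refutes=False
  v=010: Γ:[p1=T] Δ:[(p2 → p0)=T] refutes=False
  v=011: Γ:[p1=T] Δ:[(p2 → p0)=F] refutes=True  ← countermodel

Result: NO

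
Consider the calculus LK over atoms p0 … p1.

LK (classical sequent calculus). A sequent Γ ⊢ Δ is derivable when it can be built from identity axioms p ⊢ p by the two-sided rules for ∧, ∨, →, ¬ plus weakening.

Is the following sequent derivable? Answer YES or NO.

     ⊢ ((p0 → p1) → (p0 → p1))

Derivation trace:
[→R]  ⊢ ((p0 → p1) → (p0 → p1))
  [→R] (p0 → p1) ⊢ (p0 → p1)
    [→L] p0, (p0 → p1) ⊢ p1
      [Ax] p0 ⊢ p0
      [Ax] p1 ⊢ p1

Result: YES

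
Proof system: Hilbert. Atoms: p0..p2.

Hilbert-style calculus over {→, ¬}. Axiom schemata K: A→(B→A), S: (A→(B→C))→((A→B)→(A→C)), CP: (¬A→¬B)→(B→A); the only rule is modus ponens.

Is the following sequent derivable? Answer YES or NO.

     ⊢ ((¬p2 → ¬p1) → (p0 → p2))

Search for a countermodel by truth-table:
  v=000: Γ:[] Δ:[((¬p2 → ¬p1) → (p0 → p2))=T] refutes=False
  v=001: Γ:[] Δ:[((¬p2 → ¬p1) → (p0 → p2))=T] refutes=False
  v=010: Γ:[] Δ:[((¬p2 → ¬p1) → (p0 → p2))=T] refutes=False
  v=011: Γ:[] Δ:[((¬p2 → ¬p1) → (p0 → p2))=T] refutes=False
  v=100: Γ:[] Δ:[((¬p2 → ¬p1) → (p0 → p2))=F] refutes=True  ← countermodel

Result: NO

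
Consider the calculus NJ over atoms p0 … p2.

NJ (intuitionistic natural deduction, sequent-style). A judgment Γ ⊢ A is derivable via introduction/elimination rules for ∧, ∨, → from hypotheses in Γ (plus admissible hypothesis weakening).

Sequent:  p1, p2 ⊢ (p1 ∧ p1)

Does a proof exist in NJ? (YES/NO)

Proof tree:
[∧I] p1, p2 ⊢ (p1 ∧ p1)
  [Wk] p1, p2 ⊢ p1
    [Ax] p1 ⊢ p1
  [Ax] p1 ⊢ p1

Result: YES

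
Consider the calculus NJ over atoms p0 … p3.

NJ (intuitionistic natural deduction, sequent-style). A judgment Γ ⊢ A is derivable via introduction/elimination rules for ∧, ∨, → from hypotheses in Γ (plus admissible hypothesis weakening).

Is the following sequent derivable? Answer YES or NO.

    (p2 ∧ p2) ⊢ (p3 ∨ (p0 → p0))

Derivation trace:
[∨I₂] (p2 ∧ p2) ⊢ (p3 ∨ (p0 → p0))
  [Wk] (p2 ∧ p2) ⊢ (p0 → p0)
    [→I]  ⊢ (p0 → p0)
      [Ax] p0 ⊢ p0

Result: YES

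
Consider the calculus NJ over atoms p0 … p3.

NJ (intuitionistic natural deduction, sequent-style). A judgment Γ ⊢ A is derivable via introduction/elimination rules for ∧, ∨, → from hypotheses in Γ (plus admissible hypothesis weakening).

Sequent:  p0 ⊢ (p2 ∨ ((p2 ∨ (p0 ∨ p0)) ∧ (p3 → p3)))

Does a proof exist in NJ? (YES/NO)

Derivation trace:
[∨I₂] p0 ⊢ (p2 ∨ ((p2 ∨ (p0 ∨ p0)) ∧ (p3 → p3)))
  [∧I] p0 ⊢ ((p2 ∨ (p0 ∨ p0)) ∧ (p3 → p3))
    [∨I₂] p0 ⊢ (p2 ∨ (p0 ∨ p0))
      [∨I₁] p0 ⊢ (p0 ∨ p0)
        [Ax] p0 ⊢ p0
    [→I]  ⊢ (p3 → p3)
      [Ax] p3 ⊢ p3

Result: YES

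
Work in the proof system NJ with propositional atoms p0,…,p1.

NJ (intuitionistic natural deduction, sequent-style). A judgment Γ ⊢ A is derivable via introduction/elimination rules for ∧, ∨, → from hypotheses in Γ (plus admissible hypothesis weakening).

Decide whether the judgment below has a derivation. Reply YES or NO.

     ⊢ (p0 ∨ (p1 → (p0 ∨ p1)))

Derivation trace:
[∨I₂]  ⊢ (p0 ∨ (p1 → (p0 ∨ p1)))
  [→I]  ⊢ (p1 → (p0 ∨ p1))
    [∨I₂] p1 ⊢ (p0 ∨ p1)
      [Ax] p1 ⊢ p1

Result: YES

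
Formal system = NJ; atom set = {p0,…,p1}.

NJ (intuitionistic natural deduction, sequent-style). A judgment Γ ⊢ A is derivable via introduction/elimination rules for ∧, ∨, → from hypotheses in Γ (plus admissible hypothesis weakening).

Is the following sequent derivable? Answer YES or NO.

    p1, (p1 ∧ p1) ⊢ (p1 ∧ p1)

Derivation trace:
[∧I] p1, (p1 ∧ p1) ⊢ (p1 ∧ p1)
  [Ax] p1 ⊢ p1
  [Wk] p1, (p1 ∧ p1) ⊢ p1
    [Ax] p1 ⊢ p1

Result: YES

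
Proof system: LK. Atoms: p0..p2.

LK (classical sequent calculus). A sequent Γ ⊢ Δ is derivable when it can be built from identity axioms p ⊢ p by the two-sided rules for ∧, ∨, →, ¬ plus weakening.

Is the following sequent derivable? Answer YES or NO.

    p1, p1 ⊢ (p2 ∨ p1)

Proof tree:
[∨R] p1, p1 ⊢ (p2 ∨ p1)
  [WR] p1, p1 ⊢ p1, p2
    [WL] p1, p1 ⊢ p1
      [Ax] p1 ⊢ p1

Result: YES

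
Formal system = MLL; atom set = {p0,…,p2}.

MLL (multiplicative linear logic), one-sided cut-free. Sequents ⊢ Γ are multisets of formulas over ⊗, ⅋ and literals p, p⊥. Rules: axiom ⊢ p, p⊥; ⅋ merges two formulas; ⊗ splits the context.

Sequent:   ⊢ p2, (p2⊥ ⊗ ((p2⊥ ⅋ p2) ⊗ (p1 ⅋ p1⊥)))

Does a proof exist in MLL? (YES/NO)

Proof tree:
[⊗]  ⊢ p2, (p2⊥ ⊗ ((p2⊥ ⅋ p2) ⊗ (p1 ⅋ p1⊥)))
  [Ax]  ⊢ p2, p2⊥
  [⊗]  ⊢ ((p2⊥ ⅋ p2) ⊗ (p1 ⅋ p1⊥))
    [⅋]  ⊢ (p2⊥ ⅋ p2)
      [Ax]  ⊢ p2, p2⊥
    [⅋]  ⊢ (p1 ⅋ p1⊥)
      [Ax]  ⊢ p1, p1⊥

Result: YES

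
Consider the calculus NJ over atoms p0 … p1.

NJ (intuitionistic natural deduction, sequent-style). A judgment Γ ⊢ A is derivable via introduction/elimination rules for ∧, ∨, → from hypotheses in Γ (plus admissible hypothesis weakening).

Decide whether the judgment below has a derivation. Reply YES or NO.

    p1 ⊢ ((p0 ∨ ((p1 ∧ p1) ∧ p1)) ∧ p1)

Derivation (root first):
[∧I] p1 ⊢ ((p0 ∨ ((p1 ∧ p1) ∧ p1)) ∧ p1)
  [∨I₂] p1 ⊢ (p0 ∨ ((p1 ∧ p1) ∧ p1))
    [∧I] p1 ⊢ ((p1 ∧ p1) ∧ p1)
      [∧I] p1 ⊢ (p1 ∧ p1)
        [Ax] p1 ⊢ p1
        [Ax] p1 ⊢ p1
      [Ax] p1 ⊢ p1
  [Ax] p1 ⊢ p1

Result: YES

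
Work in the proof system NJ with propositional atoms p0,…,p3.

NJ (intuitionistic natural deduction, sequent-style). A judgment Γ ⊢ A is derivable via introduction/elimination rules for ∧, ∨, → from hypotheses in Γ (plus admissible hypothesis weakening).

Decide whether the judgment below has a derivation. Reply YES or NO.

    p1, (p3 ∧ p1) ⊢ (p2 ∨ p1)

Derivation trace:
[Wk] p1, (p3 ∧ p1) ⊢ (p2 ∨ p1)
  [∨I₂] p1 ⊢ (p2 ∨ p1)
    [Ax] p1 ⊢ p1

Result: YES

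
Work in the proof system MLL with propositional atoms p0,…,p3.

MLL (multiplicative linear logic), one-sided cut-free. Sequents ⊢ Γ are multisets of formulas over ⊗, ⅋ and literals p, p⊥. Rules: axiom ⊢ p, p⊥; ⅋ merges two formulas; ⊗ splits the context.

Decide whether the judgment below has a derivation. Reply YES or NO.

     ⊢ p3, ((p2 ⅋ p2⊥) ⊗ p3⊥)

Derivation (root first):
[⊗]  ⊢ p3, ((p2 ⅋ p2⊥) ⊗ p3⊥)
  [⅋]  ⊢ (p2 ⅋ p2⊥)
    [Ax]  ⊢ p2, p2⊥
  [Ax]  ⊢ p3, p3⊥

Result: YES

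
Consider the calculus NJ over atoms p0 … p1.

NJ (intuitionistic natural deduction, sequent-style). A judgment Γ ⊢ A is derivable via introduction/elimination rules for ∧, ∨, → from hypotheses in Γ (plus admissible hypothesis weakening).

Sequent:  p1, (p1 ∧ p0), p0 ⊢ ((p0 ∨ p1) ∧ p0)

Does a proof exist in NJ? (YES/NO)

Derivation trace:
[∧I] p1, (p1 ∧ p0), p0 ⊢ ((p0 ∨ p1) ∧ p0)
  [∨I₂] p1, (p1 ∧ p0) ⊢ (p0 ∨ p1)
    [Wk] p1, (p1 ∧ p0) ⊢ p1
      [Ax] p1 ⊢ p1
  [Ax] p0 ⊢ p0

Result: YES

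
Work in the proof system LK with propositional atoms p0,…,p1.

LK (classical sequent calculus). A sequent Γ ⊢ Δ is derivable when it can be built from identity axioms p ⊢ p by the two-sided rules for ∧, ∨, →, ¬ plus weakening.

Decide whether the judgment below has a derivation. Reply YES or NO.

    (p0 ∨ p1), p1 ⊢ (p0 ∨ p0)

Search for a countermodel by truth-table:
  v=00: Γ:[(p0 ∨ p1)=F, p1=F] Δ:[(p0 ∨ p0)=F] refutes=False
  v=01: Γ:[(p0 ∨ p1)=T, p1=T] Δ:[(p0 ∨ p0)=F] refutes=True  ← countermodel

Result: NO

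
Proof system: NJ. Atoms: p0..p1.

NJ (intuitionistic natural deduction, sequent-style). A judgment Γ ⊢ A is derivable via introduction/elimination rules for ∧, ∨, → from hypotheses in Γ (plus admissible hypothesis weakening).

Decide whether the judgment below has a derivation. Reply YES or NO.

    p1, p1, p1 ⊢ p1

Derivation (root first):
[Wk] p1, p1, p1 ⊢ p1
  [Wk] p1, p1 ⊢ p1
    [Ax] p1 ⊢ p1

Result: YES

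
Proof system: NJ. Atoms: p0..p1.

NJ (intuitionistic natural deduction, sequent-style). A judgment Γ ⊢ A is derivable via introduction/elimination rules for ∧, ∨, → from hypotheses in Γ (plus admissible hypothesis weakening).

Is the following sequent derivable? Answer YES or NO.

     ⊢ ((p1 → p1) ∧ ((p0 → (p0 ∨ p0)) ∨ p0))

Proof tree:
[∧I]  ⊢ ((p1 → p1) ∧ ((p0 → (p0 ∨ p0)) ∨ p0))
  [→I]  ⊢ (p1 → p1)
    [Ax] p1 ⊢ p1
  [∨I₁]  ⊢ ((p0 → (p0 ∨ p0)) ∨ p0)
    [→I]  ⊢ (p0 → (p0 ∨ p0))
      [∨I₂] p0 ⊢ (p0 ∨ p0)
        [Ax] p0 ⊢ p0

Result: YES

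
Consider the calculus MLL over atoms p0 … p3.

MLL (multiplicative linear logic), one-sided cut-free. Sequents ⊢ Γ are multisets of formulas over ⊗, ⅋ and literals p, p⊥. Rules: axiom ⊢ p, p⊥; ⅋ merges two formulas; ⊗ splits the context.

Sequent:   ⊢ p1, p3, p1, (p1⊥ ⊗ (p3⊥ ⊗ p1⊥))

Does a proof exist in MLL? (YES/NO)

Proof tree:
[⊗]  ⊢ p1, p3, p1, (p1⊥ ⊗ (p3⊥ ⊗ p1⊥))
  [Ax]  ⊢ p1, p1⊥
  [⊗]  ⊢ p3, p1, (p3⊥ ⊗ p1⊥)
    [Ax]  ⊢ p3, p3⊥
    [Ax]  ⊢ p1, p1⊥

Result: YES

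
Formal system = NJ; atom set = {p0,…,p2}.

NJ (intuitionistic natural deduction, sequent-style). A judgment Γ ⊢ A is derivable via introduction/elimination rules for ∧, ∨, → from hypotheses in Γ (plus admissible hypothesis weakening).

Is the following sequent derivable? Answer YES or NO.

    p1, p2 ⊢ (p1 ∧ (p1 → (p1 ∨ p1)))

Derivation (root first):
[∧I] p1, p2 ⊢ (p1 ∧ (p1 → (p1 ∨ p1)))
  [Wk] p1, p2 ⊢ p1
    [Ax] p1 ⊢ p1
  [→I]  ⊢ (p1 → (p1 ∨ p1))
    [∨I₂] p1 ⊢ (p1 ∨ p1)
      [Ax] p1 ⊢ p1

Result: YES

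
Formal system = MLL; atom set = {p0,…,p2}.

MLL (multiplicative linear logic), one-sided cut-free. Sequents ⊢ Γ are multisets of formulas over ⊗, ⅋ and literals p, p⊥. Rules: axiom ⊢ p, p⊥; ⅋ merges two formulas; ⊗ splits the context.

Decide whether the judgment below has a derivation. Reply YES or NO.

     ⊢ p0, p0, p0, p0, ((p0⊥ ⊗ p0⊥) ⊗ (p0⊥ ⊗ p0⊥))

Derivation trace:
[⊗]  ⊢ p0, p0, p0, p0, ((p0⊥ ⊗ p0⊥) ⊗ (p0⊥ ⊗ p0⊥))
  [⊗]  ⊢ p0, p0, (p0⊥ ⊗ p0⊥)
    [Ax]  ⊢ p0, p0⊥
    [Ax]  ⊢ p0, p0⊥
  [⊗]  ⊢ p0, p0, (p0⊥ ⊗ p0⊥)
    [Ax]  ⊢ p0, p0⊥
    [Ax]  ⊢ p0, p0⊥

Result: YES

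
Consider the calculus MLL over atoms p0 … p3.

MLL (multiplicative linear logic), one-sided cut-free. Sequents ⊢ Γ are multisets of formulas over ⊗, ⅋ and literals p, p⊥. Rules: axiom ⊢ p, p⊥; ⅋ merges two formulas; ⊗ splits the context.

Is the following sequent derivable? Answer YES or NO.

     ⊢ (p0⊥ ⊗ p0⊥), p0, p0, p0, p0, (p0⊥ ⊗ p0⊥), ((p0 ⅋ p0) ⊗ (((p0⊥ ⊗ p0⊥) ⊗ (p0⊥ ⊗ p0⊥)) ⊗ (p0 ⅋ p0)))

Proof tree:
[⊗]  ⊢ (p0⊥ ⊗ p0⊥), p0, p0, p0, p0, (p0⊥ ⊗ p0⊥), ((p0 ⅋ p0) ⊗ (((p0⊥ ⊗ p0⊥) ⊗ (p0⊥ ⊗ p0⊥)) ⊗ (p0 ⅋ p0)))
  [⅋]  ⊢ (p0⊥ ⊗ p0⊥), (p0 ⅋ p0)
    [⊗]  ⊢ p0, p0, (p0⊥ ⊗ p0⊥)
      [Ax]  ⊢ p0, p0⊥
      [Ax]  ⊢ p0, p0⊥
  [⊗]  ⊢ p0, p0, p0, p0, (p0⊥ ⊗ p0⊥), (((p0⊥ ⊗ p0⊥) ⊗ (p0⊥ ⊗ p0⊥)) ⊗ (p0 ⅋ p0))
    [⊗]  ⊢ p0, p0, p0, p0, ((p0⊥ ⊗ p0⊥) ⊗ (p0⊥ ⊗ p0⊥))
      [⊗]  ⊢ p0, p0, (p0⊥ ⊗ p0⊥)
        [Ax]  ⊢ p0, p0⊥
        [Ax]  ⊢ p0, p0⊥
      [⊗]  ⊢ p0, p0, (p0⊥ ⊗ p0⊥)
        [Ax]  ⊢ p0, p0⊥
        [Ax]  ⊢ p0, p0⊥
    [⅋]  ⊢ (p0⊥ ⊗ p0⊥), (p0 ⅋ p0)
      [⊗]  ⊢ p0, p0, (p0⊥ ⊗ p0⊥)
        [Ax]  ⊢ p0, p0⊥
        [Ax]  ⊢ p0, p0⊥

Result: YES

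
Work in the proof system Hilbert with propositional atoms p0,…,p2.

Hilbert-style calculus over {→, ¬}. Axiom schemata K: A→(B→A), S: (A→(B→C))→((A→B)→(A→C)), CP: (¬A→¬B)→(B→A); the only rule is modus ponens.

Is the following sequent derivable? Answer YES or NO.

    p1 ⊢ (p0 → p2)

Enumerate valuations to refute Γ ⊢ Δ:
  v=000: Γ:[p1=F] Δ:[(p0 → p2)=T] refutes=False
  v=001: Γ:[p1=F] Δ:[(p0 → p2)=T] refutes=False
  v=010: Γ:[p1=T] Δ:[(p0 → p2)=T] refutes=False
  v=011: Γ:[p1=T] Δ:[(p0 → p2)=T] refutes=False
  v=100: Γ:[p1=F] Δ:[(p0 → p2)=F] refutes=False
  v=101: Γ:[p1=F] Δ:[(p0 → p2)=T] refutes=False
  v=110: Γ:[p1=T] Δ:[(p0 → p2)=F] refutes=True  ← countermodel

Result: NO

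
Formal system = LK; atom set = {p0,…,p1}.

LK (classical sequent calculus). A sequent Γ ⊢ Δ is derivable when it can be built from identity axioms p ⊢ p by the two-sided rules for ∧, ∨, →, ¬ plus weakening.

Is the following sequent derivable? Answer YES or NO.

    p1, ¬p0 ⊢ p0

Search for a countermodel by truth-table:
  v=00: Γ:[p1=F, ¬p0=T] Δ:[p0=F] refutes=False
  v=01: Γ:[p1=T, ¬p0=T] Δ:[p0=F] refutes=True  ← countermodel

Result: NO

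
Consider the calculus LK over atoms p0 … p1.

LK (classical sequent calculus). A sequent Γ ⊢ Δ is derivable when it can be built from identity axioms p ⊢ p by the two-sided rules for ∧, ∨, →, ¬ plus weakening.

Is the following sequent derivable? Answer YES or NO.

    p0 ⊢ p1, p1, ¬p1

Proof tree:
[WL] p0 ⊢ p1, p1, ¬p1
  [¬R]  ⊢ p1, p1, ¬p1
    [WR] p1 ⊢ p1, p1
      [Ax] p1 ⊢ p1

Result: YES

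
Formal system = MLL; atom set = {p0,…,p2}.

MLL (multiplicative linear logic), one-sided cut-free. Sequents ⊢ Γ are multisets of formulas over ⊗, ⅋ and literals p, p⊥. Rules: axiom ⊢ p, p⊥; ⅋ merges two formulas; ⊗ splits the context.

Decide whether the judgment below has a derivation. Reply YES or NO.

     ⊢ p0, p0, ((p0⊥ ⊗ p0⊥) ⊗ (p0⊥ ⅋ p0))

Derivation trace:
[⊗]  ⊢ p0, p0, ((p0⊥ ⊗ p0⊥) ⊗ (p0⊥ ⅋ p0))
  [⊗]  ⊢ p0, p0, (p0⊥ ⊗ p0⊥)
    [Ax]  ⊢ p0, p0⊥
    [Ax]  ⊢ p0, p0⊥
  [⅋]  ⊢ (p0⊥ ⅋ p0)
    [Ax]  ⊢ p0, p0⊥

Result: YES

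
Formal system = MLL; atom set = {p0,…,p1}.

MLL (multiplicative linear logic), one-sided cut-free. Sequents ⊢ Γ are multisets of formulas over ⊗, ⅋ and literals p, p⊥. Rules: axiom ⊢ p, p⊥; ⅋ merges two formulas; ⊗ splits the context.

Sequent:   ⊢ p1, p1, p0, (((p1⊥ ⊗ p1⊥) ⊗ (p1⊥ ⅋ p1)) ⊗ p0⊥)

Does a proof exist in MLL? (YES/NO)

Derivation (root first):
[⊗]  ⊢ p1, p1, p0, (((p1⊥ ⊗ p1⊥) ⊗ (p1⊥ ⅋ p1)) ⊗ p0⊥)
  [⊗]  ⊢ p1, p1, ((p1⊥ ⊗ p1⊥) ⊗ (p1⊥ ⅋ p1))
    [⊗]  ⊢ p1, p1, (p1⊥ ⊗ p1⊥)
      [Ax]  ⊢ p1, p1⊥
      [Ax]  ⊢ p1, p1⊥
    [⅋]  ⊢ (p1⊥ ⅋ p1)
      [Ax]  ⊢ p1, p1⊥
  [Ax]  ⊢ p0, p0⊥

Result: YES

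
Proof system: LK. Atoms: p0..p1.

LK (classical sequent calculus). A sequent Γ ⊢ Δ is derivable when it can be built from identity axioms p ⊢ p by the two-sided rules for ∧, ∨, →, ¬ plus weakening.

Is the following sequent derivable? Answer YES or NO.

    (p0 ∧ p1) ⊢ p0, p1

Derivation trace:
[WR] (p0 ∧ p1) ⊢ p0, p1
  [∧L] (p0 ∧ p1) ⊢ p0
    [WL] p0, p1 ⊢ p0
      [Ax] p0 ⊢ p0

Result: YES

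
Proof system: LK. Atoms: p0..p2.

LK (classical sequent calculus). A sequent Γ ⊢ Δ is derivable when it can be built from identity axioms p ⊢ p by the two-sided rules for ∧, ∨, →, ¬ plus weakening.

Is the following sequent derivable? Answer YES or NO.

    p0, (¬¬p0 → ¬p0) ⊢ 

Derivation trace:
[→L] p0, (¬¬p0 → ¬p0) ⊢ 
  [¬R] p0 ⊢ ¬¬p0
    [¬L] p0, ¬p0 ⊢ 
      [Ax] p0 ⊢ p0
  [¬L] p0, ¬p0 ⊢ 
    [Ax] p0 ⊢ p0

Result: YES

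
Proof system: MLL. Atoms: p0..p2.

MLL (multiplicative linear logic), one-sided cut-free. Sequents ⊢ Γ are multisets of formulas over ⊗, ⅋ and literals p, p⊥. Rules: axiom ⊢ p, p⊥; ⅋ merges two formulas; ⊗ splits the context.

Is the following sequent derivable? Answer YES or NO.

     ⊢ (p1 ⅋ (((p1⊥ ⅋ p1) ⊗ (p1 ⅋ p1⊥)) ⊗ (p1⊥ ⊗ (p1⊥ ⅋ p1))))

Derivation trace:
[⅋]  ⊢ (p1 ⅋ (((p1⊥ ⅋ p1) ⊗ (p1 ⅋ p1⊥)) ⊗ (p1⊥ ⊗ (p1⊥ ⅋ p1))))
  [⊗]  ⊢ p1, (((p1⊥ ⅋ p1) ⊗ (p1 ⅋ p1⊥)) ⊗ (p1⊥ ⊗ (p1⊥ ⅋ p1)))
    [⊗]  ⊢ ((p1⊥ ⅋ p1) ⊗ (p1 ⅋ p1⊥))
      [⅋]  ⊢ (p1⊥ ⅋ p1)
        [Ax]  ⊢ p1, p1⊥
      [⅋]  ⊢ (p1 ⅋ p1⊥)
        [Ax]  ⊢ p1, p1⊥
    [⊗]  ⊢ p1, (p1⊥ ⊗ (p1⊥ ⅋ p1))
      [Ax]  ⊢ p1, p1⊥
      [⅋]  ⊢ (p1⊥ ⅋ p1)
        [Ax]  ⊢ p1, p1⊥

Result: YES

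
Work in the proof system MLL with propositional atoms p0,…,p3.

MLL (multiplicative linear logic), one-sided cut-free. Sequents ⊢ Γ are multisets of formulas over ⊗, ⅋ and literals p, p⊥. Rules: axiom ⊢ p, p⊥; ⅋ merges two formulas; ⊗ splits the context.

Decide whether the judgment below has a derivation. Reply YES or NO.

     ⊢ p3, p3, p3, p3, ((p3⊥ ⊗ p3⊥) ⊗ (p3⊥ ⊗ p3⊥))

Derivation (root first):
[⊗]  ⊢ p3, p3, p3, p3, ((p3⊥ ⊗ p3⊥) ⊗ (p3⊥ ⊗ p3⊥))
  [⊗]  ⊢ p3, p3, (p3⊥ ⊗ p3⊥)
    [Ax]  ⊢ p3, p3⊥
    [Ax]  ⊢ p3, p3⊥
  [⊗]  ⊢ p3, p3, (p3⊥ ⊗ p3⊥)
    [Ax]  ⊢ p3, p3⊥
    [Ax]  ⊢ p3, p3⊥

Result: YES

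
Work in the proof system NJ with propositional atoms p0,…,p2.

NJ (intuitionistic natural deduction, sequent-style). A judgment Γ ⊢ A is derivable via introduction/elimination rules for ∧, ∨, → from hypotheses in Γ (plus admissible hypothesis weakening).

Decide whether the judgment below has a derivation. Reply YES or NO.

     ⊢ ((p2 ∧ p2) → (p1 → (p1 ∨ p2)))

Derivation trace:
[→I]  ⊢ ((p2 ∧ p2) → (p1 → (p1 ∨ p2)))
  [Wk] (p2 ∧ p2) ⊢ (p1 → (p1 ∨ p2))
    [→I]  ⊢ (p1 → (p1 ∨ p2))
      [∨I₁] p1 ⊢ (p1 ∨ p2)
        [Ax] p1 ⊢ p1

Result: YES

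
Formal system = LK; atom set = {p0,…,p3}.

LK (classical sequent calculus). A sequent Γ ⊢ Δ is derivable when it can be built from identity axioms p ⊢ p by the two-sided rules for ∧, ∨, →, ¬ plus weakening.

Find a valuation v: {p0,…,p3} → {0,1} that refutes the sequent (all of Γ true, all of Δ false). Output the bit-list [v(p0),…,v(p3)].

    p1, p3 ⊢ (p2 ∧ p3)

Enumerate valuations to refute Γ ⊢ Δ:
  v=0000: Γ:[p1=F, p3=F] Δ:[(p2 ∧ p3)=F] refutes=False
  v=0001: Γ:[p1=F, p3=T] Δ:[(p2 ∧ p3)=F] refutes=False
  v=0010: Γ:[p1=F, p3=F] Δ:[(p2 ∧ p3)=F] refutes=False
  v=0011: Γ:[p1=F, p3=T] Δ:[(p2 ∧ p3)=T] refutes=False
  v=0100: Γ:[p1=T, p3=F] Δ:[(p2 ∧ p3)=F] refutes=False
  v=0101: Γ:[p1=T, p3=T] Δ:[(p2 ∧ p3)=F] refutes=True  ← countermodel

Result: [0, 1, 0, 1]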